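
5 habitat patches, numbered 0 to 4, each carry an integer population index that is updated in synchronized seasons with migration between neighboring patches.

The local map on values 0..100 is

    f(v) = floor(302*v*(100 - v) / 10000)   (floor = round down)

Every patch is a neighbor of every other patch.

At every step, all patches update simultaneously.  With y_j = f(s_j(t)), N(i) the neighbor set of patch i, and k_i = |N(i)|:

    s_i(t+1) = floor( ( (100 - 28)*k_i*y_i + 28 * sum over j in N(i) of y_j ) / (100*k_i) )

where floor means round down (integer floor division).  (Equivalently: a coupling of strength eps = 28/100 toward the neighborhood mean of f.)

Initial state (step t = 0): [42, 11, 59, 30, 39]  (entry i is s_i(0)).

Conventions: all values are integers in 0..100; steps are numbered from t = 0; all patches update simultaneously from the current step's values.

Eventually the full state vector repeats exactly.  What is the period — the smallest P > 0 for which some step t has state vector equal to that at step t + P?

Simulating step by step:
t=0: [42, 11, 59, 30, 39]
t=1: [69, 40, 69, 62, 67]
t=2: [65, 70, 65, 69, 66]
t=3: [67, 64, 67, 64, 66]
t=4: [66, 68, 66, 68, 67]
t=5: [66, 65, 66, 65, 66]
t=6: [67, 67, 67, 67, 67]
t=7: [66, 66, 66, 66, 66]
t=8: [67, 67, 67, 67, 67]

Answer: 2
Key observation: The state at step 6, [67, 67, 67, 67, 67], reappears at step 8 — and no state repeats earlier — so the cycle the system enters has period 2.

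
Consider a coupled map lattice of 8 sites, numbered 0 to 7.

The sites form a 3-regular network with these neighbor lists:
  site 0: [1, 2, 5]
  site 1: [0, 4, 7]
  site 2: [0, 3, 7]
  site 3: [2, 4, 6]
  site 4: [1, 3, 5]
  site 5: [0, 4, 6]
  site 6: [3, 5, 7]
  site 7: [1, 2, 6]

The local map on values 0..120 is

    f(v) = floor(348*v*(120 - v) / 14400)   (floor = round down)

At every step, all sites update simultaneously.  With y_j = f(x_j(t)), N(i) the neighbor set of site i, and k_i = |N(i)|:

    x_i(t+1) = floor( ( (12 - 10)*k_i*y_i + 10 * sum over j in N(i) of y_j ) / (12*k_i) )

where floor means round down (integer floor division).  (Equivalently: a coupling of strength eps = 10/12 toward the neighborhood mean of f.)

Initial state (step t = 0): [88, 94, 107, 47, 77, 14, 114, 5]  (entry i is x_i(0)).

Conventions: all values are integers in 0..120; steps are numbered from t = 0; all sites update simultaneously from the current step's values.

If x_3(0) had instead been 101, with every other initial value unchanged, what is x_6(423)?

Answer: x_6(423) = 79
Key observation: The state at step 6, [78, 78, 78, 78, 78, 78, 78, 78], reappears at step 8: the system is in a cycle of period 2 from step 6 on.  Therefore the state at step 423 equals the state at step 6 + ((423 - 6) mod 2) = 7, which is [79, 79, 79, 79, 79, 79, 79, 79].

Derivation:
t=0: [88, 94, 107, 101, 77, 14, 114, 5]
t=1: [46, 54, 40, 43, 52, 51, 28, 32]
t=2: [82, 79, 76, 75, 83, 77, 75, 73]
t=3: [78, 77, 79, 78, 78, 77, 81, 80]
t=4: [79, 78, 78, 77, 79, 78, 78, 77]
t=5: [78, 78, 79, 78, 79, 78, 79, 79]
t=6: [78, 78, 78, 78, 78, 78, 78, 78]
t=7: [79, 79, 79, 79, 79, 79, 79, 79]
t=8: [78, 78, 78, 78, 78, 78, 78, 78]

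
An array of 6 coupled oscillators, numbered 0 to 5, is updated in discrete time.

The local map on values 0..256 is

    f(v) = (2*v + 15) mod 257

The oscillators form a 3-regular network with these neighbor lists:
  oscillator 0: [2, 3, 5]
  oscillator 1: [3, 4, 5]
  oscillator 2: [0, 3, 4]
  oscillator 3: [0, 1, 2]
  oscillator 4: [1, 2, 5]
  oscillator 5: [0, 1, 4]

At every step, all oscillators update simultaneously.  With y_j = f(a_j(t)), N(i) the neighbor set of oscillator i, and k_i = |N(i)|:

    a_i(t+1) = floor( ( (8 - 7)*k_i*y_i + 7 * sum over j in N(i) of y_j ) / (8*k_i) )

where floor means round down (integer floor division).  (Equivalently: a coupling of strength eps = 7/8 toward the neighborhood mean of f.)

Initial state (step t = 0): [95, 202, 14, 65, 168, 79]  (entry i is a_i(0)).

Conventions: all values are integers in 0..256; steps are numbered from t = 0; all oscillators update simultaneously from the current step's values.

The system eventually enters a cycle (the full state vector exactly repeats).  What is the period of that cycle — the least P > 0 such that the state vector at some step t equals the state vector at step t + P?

Simulating step by step:
t=0: [95, 202, 14, 65, 168, 79]
t=1: [130, 140, 134, 137, 122, 156]
t=2: [39, 35, 18, 27, 39, 25]
t=3: [65, 76, 80, 75, 70, 87]
t=4: [172, 169, 157, 162, 174, 159]
t=5: [79, 89, 93, 89, 84, 98]
t=6: [198, 195, 185, 189, 199, 186]
t=7: [134, 141, 146, 142, 137, 149]
t=8: [46, 42, 35, 39, 46, 35]
t=9: [90, 95, 100, 96, 91, 101]
t=10: [210, 206, 201, 205, 210, 201]
t=11: [164, 168, 172, 169, 165, 173]
t=12: [98, 95, 91, 94, 98, 91]
t=13: [200, 203, 206, 204, 201, 207]
t=14: [167, 165, 162, 164, 167, 162]
t=15: [84, 86, 89, 87, 85, 89]
t=16: [190, 188, 186, 187, 190, 186]
t=17: [131, 133, 135, 133, 132, 135]
t=18: [25, 24, 22, 24, 26, 22]
t=19: [60, 63, 64, 62, 61, 64]
t=20: [140, 139, 137, 139, 141, 138]
t=21: [34, 36, 37, 35, 34, 37]
t=22: [87, 85, 84, 86, 87, 84]
t=23: [184, 186, 187, 185, 184, 187]
t=24: [130, 128, 127, 129, 130, 127]
t=25: [13, 15, 16, 14, 13, 16]
t=26: [45, 43, 42, 44, 45, 42]
t=27: [100, 102, 103, 101, 100, 103]
t=28: [219, 217, 216, 218, 219, 216]
t=29: [191, 193, 194, 192, 191, 194]
t=30: [144, 142, 141, 143, 144, 141]
t=31: [41, 43, 44, 42, 41, 44]
t=32: [101, 99, 98, 100, 101, 98]
t=33: [212, 214, 215, 213, 212, 215]
t=34: [186, 184, 183, 185, 186, 183]
t=35: [125, 127, 128, 126, 125, 128]
t=36: [12, 10, 9, 11, 12, 9]
t=37: [34, 36, 37, 35, 34, 37]

Answer: 16
Key observation: The state at step 21, [34, 36, 37, 35, 34, 37], reappears at step 37 — and no state repeats earlier — so the cycle the system enters has period 16.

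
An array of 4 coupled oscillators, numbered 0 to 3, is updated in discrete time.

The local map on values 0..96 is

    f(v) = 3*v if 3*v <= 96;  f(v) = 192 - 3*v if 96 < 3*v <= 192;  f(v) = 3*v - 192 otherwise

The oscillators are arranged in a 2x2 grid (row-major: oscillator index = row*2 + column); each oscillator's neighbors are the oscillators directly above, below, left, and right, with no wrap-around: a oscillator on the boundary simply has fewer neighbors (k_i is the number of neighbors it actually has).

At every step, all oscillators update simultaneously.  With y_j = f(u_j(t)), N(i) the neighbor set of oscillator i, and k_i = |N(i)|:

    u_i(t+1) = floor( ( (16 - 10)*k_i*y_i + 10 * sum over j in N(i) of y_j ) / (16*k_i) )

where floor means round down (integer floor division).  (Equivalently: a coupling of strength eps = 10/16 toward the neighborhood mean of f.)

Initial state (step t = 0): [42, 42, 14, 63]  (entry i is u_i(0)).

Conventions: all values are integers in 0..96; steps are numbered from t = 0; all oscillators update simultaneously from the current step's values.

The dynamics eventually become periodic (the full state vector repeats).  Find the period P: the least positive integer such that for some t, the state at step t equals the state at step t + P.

Answer: 10
Key observation: The state at step 41, [40, 40, 31, 31], reappears at step 51 — and no state repeats earlier — so the cycle the system enters has period 10.

Derivation:
t=0: [42, 42, 14, 63]
t=1: [58, 46, 37, 34]
t=2: [48, 54, 64, 75]
t=3: [27, 36, 25, 21]
t=4: [80, 76, 73, 73]
t=5: [37, 36, 33, 29]
t=6: [85, 84, 87, 87]
t=7: [63, 63, 67, 66]
t=8: [4, 3, 6, 6]
t=9: [12, 12, 16, 15]
t=10: [39, 38, 43, 43]
t=11: [72, 72, 66, 67]
t=12: [18, 19, 12, 12]
t=13: [49, 49, 41, 42]
t=14: [52, 51, 60, 60]
t=15: [29, 29, 19, 20]
t=16: [77, 78, 67, 67]
t=17: [30, 30, 18, 19]
t=18: [78, 79, 66, 66]
t=19: [31, 31, 17, 18]
t=20: [79, 80, 65, 65]
t=21: [32, 33, 16, 17]
t=22: [80, 80, 63, 63]
t=23: [33, 33, 17, 17]
t=24: [79, 79, 64, 64]
t=25: [30, 30, 14, 14]
t=26: [75, 75, 57, 57]
t=27: [29, 29, 24, 24]
t=28: [82, 82, 76, 76]
t=29: [48, 48, 41, 41]
t=30: [54, 54, 62, 62]
t=31: [22, 22, 13, 13]
t=32: [57, 57, 47, 47]
t=33: [30, 30, 41, 41]
t=34: [83, 83, 75, 75]
t=35: [49, 49, 40, 40]
t=36: [53, 53, 63, 63]
t=37: [23, 23, 12, 12]
t=38: [58, 58, 46, 46]
t=39: [29, 29, 42, 42]
t=40: [80, 80, 72, 72]
t=41: [40, 40, 31, 31]
t=42: [78, 78, 86, 86]
t=43: [49, 49, 58, 58]
t=44: [36, 36, 26, 26]
t=45: [82, 82, 79, 79]
t=46: [51, 51, 47, 47]
t=47: [42, 42, 47, 47]
t=48: [61, 61, 55, 55]
t=49: [14, 14, 21, 21]
t=50: [48, 48, 56, 56]
t=51: [40, 40, 31, 31]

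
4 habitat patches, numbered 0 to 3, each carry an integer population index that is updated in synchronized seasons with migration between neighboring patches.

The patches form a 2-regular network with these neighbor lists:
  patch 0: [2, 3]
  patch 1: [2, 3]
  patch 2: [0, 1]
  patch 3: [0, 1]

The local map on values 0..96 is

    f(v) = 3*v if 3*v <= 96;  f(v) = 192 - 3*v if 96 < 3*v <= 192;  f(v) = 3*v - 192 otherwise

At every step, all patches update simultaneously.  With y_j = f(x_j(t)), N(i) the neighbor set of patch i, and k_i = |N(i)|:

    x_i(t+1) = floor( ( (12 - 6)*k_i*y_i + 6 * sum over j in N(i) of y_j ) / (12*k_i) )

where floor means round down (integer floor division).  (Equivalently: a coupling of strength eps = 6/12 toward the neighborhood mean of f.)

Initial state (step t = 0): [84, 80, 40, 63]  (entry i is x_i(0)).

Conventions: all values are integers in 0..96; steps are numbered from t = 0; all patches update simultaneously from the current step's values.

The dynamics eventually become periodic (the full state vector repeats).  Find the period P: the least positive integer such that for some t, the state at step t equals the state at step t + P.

Simulating step by step:
t=0: [84, 80, 40, 63]
t=1: [48, 42, 63, 28]
t=2: [45, 54, 30, 70]
t=3: [55, 42, 66, 30]
t=4: [37, 57, 26, 68]
t=5: [63, 33, 64, 31]
t=6: [24, 69, 24, 70]
t=7: [58, 30, 57, 30]
t=8: [36, 72, 37, 72]
t=9: [68, 38, 67, 39]
t=10: [27, 60, 27, 60]
t=11: [63, 29, 63, 29]
t=12: [24, 66, 24, 66]
t=13: [55, 22, 55, 22]
t=14: [36, 56, 36, 56]
t=15: [69, 39, 69, 39]
t=16: [30, 60, 30, 60]
t=17: [70, 31, 70, 31]
t=18: [36, 74, 36, 74]
t=19: [70, 43, 70, 43]
t=20: [29, 51, 29, 51]
t=21: [75, 51, 75, 51]
t=22: [34, 37, 34, 37]
t=23: [87, 83, 87, 83]
t=24: [66, 60, 66, 60]
t=25: [7, 10, 7, 10]
t=26: [23, 27, 23, 27]
t=27: [72, 78, 72, 78]
t=28: [28, 37, 28, 37]
t=29: [83, 81, 83, 81]
t=30: [55, 52, 55, 52]
t=31: [29, 33, 29, 33]
t=32: [88, 91, 88, 91]
t=33: [74, 78, 74, 78]
t=34: [33, 39, 33, 39]
t=35: [88, 79, 88, 79]
t=36: [65, 51, 65, 51]
t=37: [12, 30, 12, 30]
t=38: [49, 76, 49, 76]
t=39: [42, 38, 42, 38]
t=40: [69, 75, 69, 75]
t=41: [19, 28, 19, 28]
t=42: [63, 77, 63, 77]
t=43: [12, 30, 12, 30]

Answer: 6
Key observation: The state at step 37, [12, 30, 12, 30], reappears at step 43 — and no state repeats earlier — so the cycle the system enters has period 6.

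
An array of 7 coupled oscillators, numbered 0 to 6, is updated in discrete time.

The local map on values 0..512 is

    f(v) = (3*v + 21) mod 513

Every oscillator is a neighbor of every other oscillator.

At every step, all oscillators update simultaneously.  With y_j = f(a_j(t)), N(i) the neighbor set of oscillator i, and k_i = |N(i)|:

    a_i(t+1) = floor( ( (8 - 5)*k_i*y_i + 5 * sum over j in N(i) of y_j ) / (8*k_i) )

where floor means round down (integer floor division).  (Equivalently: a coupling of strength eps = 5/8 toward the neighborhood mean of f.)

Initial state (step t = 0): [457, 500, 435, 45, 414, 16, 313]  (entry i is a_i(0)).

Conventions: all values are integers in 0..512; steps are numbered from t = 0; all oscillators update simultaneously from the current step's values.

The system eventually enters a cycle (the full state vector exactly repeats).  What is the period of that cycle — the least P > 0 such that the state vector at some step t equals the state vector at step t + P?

Simulating step by step:
t=0: [457, 500, 435, 45, 414, 16, 313]
t=1: [314, 349, 296, 257, 279, 234, 336]
t=2: [301, 191, 286, 255, 273, 236, 180]
t=3: [290, 201, 278, 253, 267, 237, 192]
t=4: [280, 208, 270, 250, 261, 237, 200]
t=5: [268, 210, 260, 244, 253, 233, 203]
t=6: [247, 200, 241, 228, 235, 219, 195]
t=7: [197, 159, 192, 182, 188, 175, 155]
t=8: [164, 273, 160, 152, 157, 147, 269]
t=9: [268, 356, 403, 397, 401, 393, 353]
t=10: [208, 141, 179, 174, 177, 171, 138]
t=11: [155, 239, 131, 127, 129, 125, 237]
t=12: [397, 326, 377, 374, 376, 372, 324]
t=13: [220, 301, 203, 201, 203, 199, 299]
t=14: [194, 260, 181, 179, 181, 177, 259]
t=15: [112, 166, 102, 100, 102, 99, 165]
t=16: [269, 174, 261, 259, 261, 258, 173]
t=17: [243, 166, 237, 235, 237, 234, 165]
t=18: [179, 116, 174, 173, 174, 172, 116]
t=19: [105, 193, 101, 100, 101, 99, 193]
t=20: [278, 210, 274, 274, 274, 273, 210]
t=21: [294, 238, 290, 290, 290, 290, 238]
t=22: [350, 304, 346, 346, 346, 346, 304]
t=23: [118, 219, 114, 114, 114, 114, 219]
t=24: [326, 269, 323, 323, 323, 323, 269]
t=25: [446, 400, 444, 444, 444, 444, 400]
t=26: [301, 264, 300, 300, 300, 300, 264]
t=27: [386, 356, 385, 385, 385, 385, 356]
t=28: [133, 108, 132, 132, 132, 132, 108]
t=29: [403, 382, 402, 402, 402, 402, 382]
t=30: [189, 172, 188, 188, 188, 188, 172]
t=31: [63, 49, 62, 62, 62, 62, 49]
t=32: [200, 188, 199, 199, 199, 199, 188]
t=33: [99, 89, 98, 98, 98, 98, 89]
t=34: [310, 302, 309, 309, 309, 309, 302]
t=35: [431, 425, 430, 430, 430, 430, 425]
t=36: [283, 278, 282, 282, 282, 282, 278]
t=37: [352, 348, 351, 351, 351, 351, 348]
t=38: [47, 44, 46, 46, 46, 46, 44]
t=39: [158, 156, 158, 158, 158, 158, 156]
t=40: [493, 492, 493, 493, 493, 493, 492]
t=41: [473, 472, 473, 473, 473, 473, 472]
t=42: [413, 412, 413, 413, 413, 413, 412]
t=43: [233, 232, 233, 233, 233, 233, 232]
t=44: [206, 205, 206, 206, 206, 206, 205]
t=45: [125, 124, 125, 125, 125, 125, 124]
t=46: [395, 394, 395, 395, 395, 395, 394]
t=47: [179, 178, 179, 179, 179, 179, 178]
t=48: [44, 43, 44, 44, 44, 44, 43]
t=49: [152, 151, 152, 152, 152, 152, 151]
t=50: [476, 475, 476, 476, 476, 476, 475]
t=51: [422, 421, 422, 422, 422, 422, 421]
t=52: [260, 259, 260, 260, 260, 260, 259]
t=53: [287, 286, 287, 287, 287, 287, 286]
t=54: [368, 367, 368, 368, 368, 368, 367]
t=55: [98, 97, 98, 98, 98, 98, 97]
t=56: [314, 313, 314, 314, 314, 314, 313]
t=57: [449, 448, 449, 449, 449, 449, 448]
t=58: [341, 340, 341, 341, 341, 341, 340]
t=59: [17, 16, 17, 17, 17, 17, 16]
t=60: [71, 70, 71, 71, 71, 71, 70]
t=61: [233, 232, 233, 233, 233, 233, 232]

Answer: 18
Key observation: The state at step 43, [233, 232, 233, 233, 233, 233, 232], reappears at step 61 — and no state repeats earlier — so the cycle the system enters has period 18.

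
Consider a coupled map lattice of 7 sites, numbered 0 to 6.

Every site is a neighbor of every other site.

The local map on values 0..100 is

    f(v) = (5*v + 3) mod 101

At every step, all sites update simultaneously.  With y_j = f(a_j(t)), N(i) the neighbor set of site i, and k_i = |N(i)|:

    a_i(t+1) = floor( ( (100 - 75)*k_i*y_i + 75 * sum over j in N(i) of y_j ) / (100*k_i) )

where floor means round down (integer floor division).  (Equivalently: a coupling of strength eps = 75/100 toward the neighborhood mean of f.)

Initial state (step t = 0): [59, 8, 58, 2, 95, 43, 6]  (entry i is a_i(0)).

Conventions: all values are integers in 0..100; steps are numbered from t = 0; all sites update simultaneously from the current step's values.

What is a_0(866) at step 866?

Answer: a_0(866) = 80
Key observation: The state at step 26, [80, 78, 80, 78, 80, 78, 78], reappears at step 36: the system is in a cycle of period 10 from step 26 on.  Therefore the state at step 866 equals the state at step 26 + ((866 - 26) mod 10) = 26, which is [80, 78, 80, 78, 80, 78, 78].

Derivation:
t=0: [59, 8, 58, 2, 95, 43, 6]
t=1: [57, 51, 57, 47, 55, 47, 49]
t=2: [63, 59, 63, 57, 62, 57, 58]
t=3: [51, 61, 51, 60, 51, 60, 61]
t=4: [29, 22, 29, 22, 29, 22, 22]
t=5: [29, 25, 29, 25, 29, 25, 25]
t=6: [37, 34, 37, 34, 37, 34, 34]
t=7: [79, 77, 79, 77, 79, 77, 77]
t=8: [90, 88, 90, 88, 90, 88, 88]
t=9: [44, 42, 44, 42, 44, 42, 42]
t=10: [16, 14, 16, 14, 16, 14, 14]
t=11: [78, 76, 78, 76, 78, 76, 76]
t=12: [85, 83, 85, 83, 85, 83, 83]
t=13: [19, 17, 19, 17, 19, 17, 17]
t=14: [93, 91, 93, 91, 93, 91, 91]
t=15: [59, 57, 59, 57, 59, 57, 57]
t=16: [91, 89, 91, 89, 91, 89, 89]
t=17: [49, 47, 49, 47, 49, 47, 47]
t=18: [41, 39, 41, 39, 41, 39, 39]
t=19: [51, 62, 51, 62, 51, 62, 62]
t=20: [33, 27, 33, 27, 33, 27, 27]
t=21: [52, 48, 52, 48, 52, 48, 48]
t=22: [51, 48, 51, 48, 51, 48, 48]
t=23: [48, 46, 48, 46, 48, 46, 46]
t=24: [36, 34, 36, 34, 36, 34, 34]
t=25: [77, 75, 77, 75, 77, 75, 75]
t=26: [80, 78, 80, 78, 80, 78, 78]
t=27: [95, 93, 95, 93, 95, 93, 93]
t=28: [69, 67, 69, 67, 69, 67, 67]
t=29: [40, 38, 40, 38, 40, 38, 38]
t=30: [46, 57, 46, 57, 46, 57, 57]
t=31: [58, 65, 58, 65, 58, 65, 65]
t=32: [58, 49, 58, 49, 58, 49, 49]
t=33: [68, 62, 68, 62, 68, 62, 62]
t=34: [25, 21, 25, 21, 25, 21, 21]
t=35: [17, 14, 17, 14, 17, 14, 14]
t=36: [80, 78, 80, 78, 80, 78, 78]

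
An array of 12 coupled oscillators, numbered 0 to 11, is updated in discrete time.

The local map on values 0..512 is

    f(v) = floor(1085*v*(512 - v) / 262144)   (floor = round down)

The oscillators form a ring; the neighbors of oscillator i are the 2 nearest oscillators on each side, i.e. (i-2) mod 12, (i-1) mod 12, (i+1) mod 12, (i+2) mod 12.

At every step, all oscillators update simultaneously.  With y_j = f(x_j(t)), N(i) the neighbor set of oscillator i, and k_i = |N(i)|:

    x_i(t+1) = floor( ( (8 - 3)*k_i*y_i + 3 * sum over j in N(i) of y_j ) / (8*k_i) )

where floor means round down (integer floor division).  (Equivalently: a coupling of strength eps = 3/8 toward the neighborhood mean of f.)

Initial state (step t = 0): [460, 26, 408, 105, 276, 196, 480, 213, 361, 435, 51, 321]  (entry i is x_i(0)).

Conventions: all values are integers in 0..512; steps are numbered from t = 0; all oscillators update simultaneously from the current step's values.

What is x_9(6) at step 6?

Answer: x_9(6) = 270

Derivation:
t=0: [460, 26, 408, 105, 276, 196, 480, 213, 361, 435, 51, 321]
t=1: [115, 98, 165, 180, 230, 232, 134, 228, 193, 164, 127, 194]
t=2: [198, 191, 229, 242, 257, 260, 229, 258, 244, 239, 213, 233]
t=3: [259, 257, 266, 268, 270, 270, 269, 270, 269, 269, 264, 265]
t=4: [270, 270, 270, 270, 270, 270, 270, 270, 270, 270, 270, 270]
t=5: [270, 270, 270, 270, 270, 270, 270, 270, 270, 270, 270, 270]
t=6: [270, 270, 270, 270, 270, 270, 270, 270, 270, 270, 270, 270]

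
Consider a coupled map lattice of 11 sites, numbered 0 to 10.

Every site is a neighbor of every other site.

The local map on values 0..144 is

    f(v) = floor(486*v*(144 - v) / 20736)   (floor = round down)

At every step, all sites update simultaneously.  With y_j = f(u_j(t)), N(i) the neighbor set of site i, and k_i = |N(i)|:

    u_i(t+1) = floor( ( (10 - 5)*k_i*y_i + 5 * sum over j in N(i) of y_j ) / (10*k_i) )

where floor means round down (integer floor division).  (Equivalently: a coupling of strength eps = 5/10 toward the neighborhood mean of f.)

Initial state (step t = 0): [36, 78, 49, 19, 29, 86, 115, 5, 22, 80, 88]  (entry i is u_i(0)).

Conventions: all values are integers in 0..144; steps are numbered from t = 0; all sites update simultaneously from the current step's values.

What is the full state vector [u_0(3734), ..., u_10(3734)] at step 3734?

Answer: [120, 120, 120, 120, 120, 120, 120, 120, 120, 120, 120]
Key observation: The state at step 6, [120, 120, 120, 120, 120, 120, 120, 120, 120, 120, 120], reappears at step 8: the system is in a cycle of period 2 from step 6 on.  Therefore the state at step 3734 equals the state at step 6 + ((3734 - 6) mod 2) = 6, which is [120, 120, 120, 120, 120, 120, 120, 120, 120, 120, 120].

Derivation:
t=0: [36, 78, 49, 19, 29, 86, 115, 5, 22, 80, 88]
t=1: [88, 102, 97, 72, 83, 100, 83, 55, 75, 102, 99]
t=2: [112, 106, 108, 115, 114, 107, 114, 112, 115, 106, 107]
t=3: [85, 89, 88, 82, 83, 88, 83, 85, 82, 89, 88]
t=4: [116, 115, 115, 117, 117, 115, 117, 116, 117, 115, 115]
t=5: [76, 77, 77, 75, 75, 77, 75, 76, 75, 77, 77]
t=6: [120, 120, 120, 120, 120, 120, 120, 120, 120, 120, 120]
t=7: [67, 67, 67, 67, 67, 67, 67, 67, 67, 67, 67]
t=8: [120, 120, 120, 120, 120, 120, 120, 120, 120, 120, 120]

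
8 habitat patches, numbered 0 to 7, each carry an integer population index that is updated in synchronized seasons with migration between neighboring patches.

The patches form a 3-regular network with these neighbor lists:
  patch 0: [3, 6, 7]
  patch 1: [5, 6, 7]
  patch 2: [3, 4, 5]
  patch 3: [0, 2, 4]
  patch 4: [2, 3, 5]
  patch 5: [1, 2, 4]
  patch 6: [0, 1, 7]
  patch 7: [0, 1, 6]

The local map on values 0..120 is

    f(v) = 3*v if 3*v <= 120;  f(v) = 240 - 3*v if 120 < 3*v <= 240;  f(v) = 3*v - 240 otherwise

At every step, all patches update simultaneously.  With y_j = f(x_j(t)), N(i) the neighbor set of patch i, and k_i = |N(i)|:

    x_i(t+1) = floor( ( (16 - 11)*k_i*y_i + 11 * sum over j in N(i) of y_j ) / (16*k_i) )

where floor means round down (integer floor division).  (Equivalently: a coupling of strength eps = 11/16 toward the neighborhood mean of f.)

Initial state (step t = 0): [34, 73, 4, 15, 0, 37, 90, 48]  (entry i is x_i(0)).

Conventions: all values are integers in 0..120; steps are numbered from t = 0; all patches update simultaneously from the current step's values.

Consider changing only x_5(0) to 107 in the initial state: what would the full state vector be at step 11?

Simulating step by step:
t=0: [34, 73, 4, 15, 0, 107, 90, 48]
t=1: [71, 54, 32, 40, 31, 32, 59, 65]
t=2: [60, 71, 100, 87, 100, 91, 54, 52]
t=3: [60, 53, 44, 47, 44, 44, 63, 64]
t=4: [64, 72, 105, 94, 105, 101, 59, 59]
t=5: [53, 50, 64, 58, 64, 59, 50, 50]
t=6: [81, 83, 55, 61, 55, 62, 87, 87]
t=7: [23, 24, 66, 52, 66, 53, 14, 14]
t=8: [60, 60, 60, 61, 60, 61, 55, 55]
t=9: [66, 66, 58, 59, 58, 59, 68, 68]
t=10: [44, 44, 64, 59, 64, 59, 38, 38]
t=11: [100, 100, 54, 66, 54, 66, 111, 111]

Answer: [100, 100, 54, 66, 54, 66, 111, 111]
Key observation: This trace re-runs the system from the modified initial state.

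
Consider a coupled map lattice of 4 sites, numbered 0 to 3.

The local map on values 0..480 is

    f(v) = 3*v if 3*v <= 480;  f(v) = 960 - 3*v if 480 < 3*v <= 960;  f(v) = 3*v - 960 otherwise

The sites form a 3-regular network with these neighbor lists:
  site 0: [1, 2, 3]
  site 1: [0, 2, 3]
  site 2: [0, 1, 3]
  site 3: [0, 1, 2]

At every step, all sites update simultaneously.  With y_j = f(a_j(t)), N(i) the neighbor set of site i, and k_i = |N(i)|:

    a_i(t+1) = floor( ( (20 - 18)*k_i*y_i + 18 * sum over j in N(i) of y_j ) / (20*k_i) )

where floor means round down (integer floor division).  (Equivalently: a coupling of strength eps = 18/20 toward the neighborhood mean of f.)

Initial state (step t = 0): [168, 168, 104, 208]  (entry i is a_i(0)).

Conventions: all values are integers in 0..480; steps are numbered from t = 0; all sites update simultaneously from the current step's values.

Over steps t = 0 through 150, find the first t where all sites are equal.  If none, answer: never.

Answer: 8
Key observation: Synchronization is absorbing here: once all sites are equal they stay equal, and step 8 is the first all-equal step.

Derivation:
t=0: [168, 168, 104, 208]  (not all equal)
t=1: [376, 376, 405, 400]  (not all equal)
t=2: [215, 215, 198, 201]  (not all equal)
t=3: [342, 342, 332, 334]  (not all equal)
t=4: [49, 49, 55, 54]  (not all equal)
t=5: [156, 156, 153, 153]  (not all equal)
t=6: [462, 462, 464, 464]  (not all equal)
t=7: [429, 429, 428, 428]  (not all equal)
t=8: [325, 325, 325, 325]  (all equal)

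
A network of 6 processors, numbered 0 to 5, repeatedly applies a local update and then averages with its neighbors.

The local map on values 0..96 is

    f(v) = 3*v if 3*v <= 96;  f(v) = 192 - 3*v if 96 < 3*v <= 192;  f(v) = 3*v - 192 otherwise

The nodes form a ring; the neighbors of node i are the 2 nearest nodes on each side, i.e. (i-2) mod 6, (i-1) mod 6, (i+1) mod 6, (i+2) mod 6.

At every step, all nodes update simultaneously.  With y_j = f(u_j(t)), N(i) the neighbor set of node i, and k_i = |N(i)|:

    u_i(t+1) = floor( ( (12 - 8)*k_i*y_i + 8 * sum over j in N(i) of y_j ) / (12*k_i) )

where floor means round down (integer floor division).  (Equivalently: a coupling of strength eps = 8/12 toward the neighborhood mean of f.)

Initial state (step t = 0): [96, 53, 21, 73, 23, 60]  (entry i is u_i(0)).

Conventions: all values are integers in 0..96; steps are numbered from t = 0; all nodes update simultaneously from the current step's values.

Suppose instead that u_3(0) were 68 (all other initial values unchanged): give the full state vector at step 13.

Simulating step by step:
t=0: [96, 53, 21, 68, 23, 60]
t=1: [61, 41, 56, 33, 53, 39]
t=2: [36, 56, 42, 64, 44, 59]
t=3: [55, 35, 50, 27, 47, 33]
t=4: [54, 69, 55, 72, 57, 72]
t=5: [24, 22, 24, 22, 24, 23]
t=6: [70, 68, 70, 68, 70, 69]
t=7: [16, 14, 16, 14, 16, 15]
t=8: [46, 44, 46, 44, 46, 45]
t=9: [55, 57, 56, 57, 55, 57]
t=10: [24, 22, 24, 22, 24, 23]
t=11: [70, 68, 70, 68, 70, 69]
t=12: [16, 14, 16, 14, 16, 15]
t=13: [46, 44, 46, 44, 46, 45]

Answer: [46, 44, 46, 44, 46, 45]
Key observation: This trace re-runs the system from the modified initial state.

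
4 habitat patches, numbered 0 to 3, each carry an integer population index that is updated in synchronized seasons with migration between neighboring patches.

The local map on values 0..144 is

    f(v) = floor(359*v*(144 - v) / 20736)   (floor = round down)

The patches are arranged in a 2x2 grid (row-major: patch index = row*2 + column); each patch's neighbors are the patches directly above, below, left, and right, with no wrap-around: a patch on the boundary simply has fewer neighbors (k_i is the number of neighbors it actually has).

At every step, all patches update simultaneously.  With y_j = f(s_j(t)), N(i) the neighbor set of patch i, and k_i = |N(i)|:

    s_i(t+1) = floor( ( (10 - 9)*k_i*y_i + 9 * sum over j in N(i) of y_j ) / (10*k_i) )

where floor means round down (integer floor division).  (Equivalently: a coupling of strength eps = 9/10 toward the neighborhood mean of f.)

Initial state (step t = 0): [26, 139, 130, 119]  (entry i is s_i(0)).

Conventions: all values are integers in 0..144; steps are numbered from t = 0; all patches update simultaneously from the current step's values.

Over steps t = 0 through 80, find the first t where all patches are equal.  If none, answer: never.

Simulating step by step:
t=0: [26, 139, 130, 119]  (not all equal)
t=1: [24, 48, 49, 24]  (not all equal)
t=2: [76, 52, 52, 76]  (not all equal)
t=3: [82, 88, 88, 82]  (not all equal)
t=4: [85, 87, 87, 85]  (not all equal)
t=5: [85, 85, 85, 85]  (all equal)

Answer: 5
Key observation: Synchronization is absorbing here: once all patches are equal they stay equal, and step 5 is the first all-equal step.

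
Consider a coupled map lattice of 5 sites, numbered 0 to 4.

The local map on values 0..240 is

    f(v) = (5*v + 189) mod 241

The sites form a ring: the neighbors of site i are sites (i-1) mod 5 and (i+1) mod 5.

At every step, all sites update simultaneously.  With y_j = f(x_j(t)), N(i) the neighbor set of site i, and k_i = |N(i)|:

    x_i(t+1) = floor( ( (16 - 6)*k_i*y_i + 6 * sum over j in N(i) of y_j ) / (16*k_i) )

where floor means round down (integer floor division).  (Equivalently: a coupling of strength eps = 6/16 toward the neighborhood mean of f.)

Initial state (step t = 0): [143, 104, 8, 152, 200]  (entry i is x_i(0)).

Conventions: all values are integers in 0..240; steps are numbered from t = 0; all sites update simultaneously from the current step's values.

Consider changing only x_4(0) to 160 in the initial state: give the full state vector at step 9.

Answer: [149, 87, 62, 71, 171]
Key observation: This trace re-runs the system from the modified initial state.

Derivation:
t=0: [143, 104, 8, 152, 160]
t=1: [160, 218, 228, 188, 91]
t=2: [59, 74, 122, 156, 136]
t=3: [43, 62, 62, 44, 92]
t=4: [136, 44, 45, 139, 166]
t=5: [133, 164, 169, 143, 91]
t=6: [120, 65, 86, 156, 159]
t=7: [51, 58, 92, 32, 25]
t=8: [185, 218, 169, 112, 103]
t=9: [149, 87, 62, 71, 171]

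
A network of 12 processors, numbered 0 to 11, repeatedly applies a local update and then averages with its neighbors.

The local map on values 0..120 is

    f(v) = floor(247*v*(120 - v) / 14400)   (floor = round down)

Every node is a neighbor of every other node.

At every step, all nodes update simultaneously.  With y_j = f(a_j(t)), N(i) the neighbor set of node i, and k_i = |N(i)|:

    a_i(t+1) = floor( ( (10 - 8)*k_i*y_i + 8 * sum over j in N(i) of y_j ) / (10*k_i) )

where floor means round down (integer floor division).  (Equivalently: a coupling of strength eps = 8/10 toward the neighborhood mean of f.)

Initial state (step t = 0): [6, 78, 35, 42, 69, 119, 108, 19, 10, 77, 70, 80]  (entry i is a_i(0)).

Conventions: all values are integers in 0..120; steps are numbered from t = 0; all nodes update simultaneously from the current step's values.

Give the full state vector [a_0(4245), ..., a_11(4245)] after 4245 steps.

Simulating step by step:
t=0: [6, 78, 35, 42, 69, 119, 108, 19, 10, 77, 70, 80]
t=1: [36, 41, 41, 41, 42, 35, 37, 38, 37, 41, 42, 41]
t=2: [53, 53, 53, 53, 54, 53, 53, 53, 53, 53, 54, 53]
t=3: [60, 60, 60, 60, 60, 60, 60, 60, 60, 60, 60, 60]
t=4: [61, 61, 61, 61, 61, 61, 61, 61, 61, 61, 61, 61]
t=5: [61, 61, 61, 61, 61, 61, 61, 61, 61, 61, 61, 61]

Answer: [61, 61, 61, 61, 61, 61, 61, 61, 61, 61, 61, 61]
Key observation: The state at step 4, [61, 61, 61, 61, 61, 61, 61, 61, 61, 61, 61, 61], reappears at step 5: the system is in a cycle of period 1 from step 4 on.  Therefore the state at step 4245 equals the state at step 4 + ((4245 - 4) mod 1) = 4, which is [61, 61, 61, 61, 61, 61, 61, 61, 61, 61, 61, 61].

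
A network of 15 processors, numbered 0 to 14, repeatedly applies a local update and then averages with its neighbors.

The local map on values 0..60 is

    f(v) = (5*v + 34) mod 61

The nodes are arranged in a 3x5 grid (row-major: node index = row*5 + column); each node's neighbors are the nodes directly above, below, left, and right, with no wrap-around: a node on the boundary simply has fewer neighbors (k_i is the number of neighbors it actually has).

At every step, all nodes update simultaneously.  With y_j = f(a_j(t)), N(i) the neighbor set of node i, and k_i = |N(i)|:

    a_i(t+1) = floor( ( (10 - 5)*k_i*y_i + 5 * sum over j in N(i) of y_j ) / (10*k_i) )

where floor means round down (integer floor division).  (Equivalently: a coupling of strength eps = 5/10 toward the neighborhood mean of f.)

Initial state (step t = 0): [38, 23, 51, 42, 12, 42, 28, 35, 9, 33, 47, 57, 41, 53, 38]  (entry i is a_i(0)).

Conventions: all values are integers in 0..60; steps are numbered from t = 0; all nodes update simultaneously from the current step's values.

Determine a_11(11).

Simulating step by step:
t=0: [38, 23, 51, 42, 12, 42, 28, 35, 9, 33, 47, 57, 41, 53, 38]
t=1: [27, 36, 31, 16, 20, 19, 34, 34, 21, 23, 16, 29, 43, 46, 38]
t=2: [33, 27, 20, 32, 26, 23, 25, 16, 23, 25, 42, 41, 18, 20, 32]
t=3: [26, 34, 24, 19, 33, 22, 41, 36, 27, 31, 20, 34, 21, 12, 17]
t=4: [31, 32, 25, 19, 11, 29, 39, 34, 33, 23, 16, 24, 22, 36, 38]
t=5: [20, 20, 25, 17, 22, 46, 38, 25, 18, 27, 48, 36, 25, 28, 35]
t=6: [14, 21, 36, 39, 37, 23, 33, 33, 25, 31, 27, 33, 38, 36, 37]
t=7: [32, 23, 28, 40, 31, 31, 17, 23, 30, 21, 34, 25, 31, 34, 27]
t=8: [13, 33, 43, 35, 20, 18, 41, 28, 15, 17, 21, 32, 17, 19, 33]
t=9: [23, 24, 18, 23, 27, 19, 38, 46, 41, 41, 11, 27, 40, 23, 24]
t=10: [23, 27, 14, 31, 44, 19, 33, 28, 44, 50, 27, 43, 41, 36, 36]
t=11: [27, 37, 39, 13, 16, 18, 21, 41, 21, 28, 26, 22, 42, 31, 33]

Answer: a_11(11) = 22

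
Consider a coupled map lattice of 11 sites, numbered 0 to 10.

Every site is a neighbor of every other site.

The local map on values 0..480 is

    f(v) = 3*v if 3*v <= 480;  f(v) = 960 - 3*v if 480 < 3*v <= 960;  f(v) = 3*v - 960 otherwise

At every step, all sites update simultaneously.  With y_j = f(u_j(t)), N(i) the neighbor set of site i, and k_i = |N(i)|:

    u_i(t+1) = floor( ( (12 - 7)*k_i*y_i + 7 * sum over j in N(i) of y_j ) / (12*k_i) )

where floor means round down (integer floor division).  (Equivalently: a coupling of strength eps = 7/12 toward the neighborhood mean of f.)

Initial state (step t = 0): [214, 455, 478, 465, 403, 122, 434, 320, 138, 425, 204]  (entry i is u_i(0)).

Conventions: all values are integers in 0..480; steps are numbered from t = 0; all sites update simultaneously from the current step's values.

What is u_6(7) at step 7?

Simulating step by step:
t=0: [214, 455, 478, 465, 403, 122, 434, 320, 138, 425, 204]
t=1: [327, 358, 383, 369, 303, 345, 336, 213, 362, 326, 338]
t=2: [75, 108, 135, 120, 86, 94, 85, 182, 113, 74, 87]
t=3: [275, 311, 340, 324, 287, 296, 286, 343, 316, 274, 288]
t=4: [96, 57, 69, 52, 83, 73, 84, 72, 52, 97, 82]
t=5: [246, 204, 217, 198, 232, 221, 233, 220, 198, 247, 231]
t=6: [267, 312, 298, 318, 282, 294, 281, 295, 318, 266, 283]
t=7: [110, 62, 77, 55, 94, 81, 95, 80, 55, 111, 93]

Answer: u_6(7) = 95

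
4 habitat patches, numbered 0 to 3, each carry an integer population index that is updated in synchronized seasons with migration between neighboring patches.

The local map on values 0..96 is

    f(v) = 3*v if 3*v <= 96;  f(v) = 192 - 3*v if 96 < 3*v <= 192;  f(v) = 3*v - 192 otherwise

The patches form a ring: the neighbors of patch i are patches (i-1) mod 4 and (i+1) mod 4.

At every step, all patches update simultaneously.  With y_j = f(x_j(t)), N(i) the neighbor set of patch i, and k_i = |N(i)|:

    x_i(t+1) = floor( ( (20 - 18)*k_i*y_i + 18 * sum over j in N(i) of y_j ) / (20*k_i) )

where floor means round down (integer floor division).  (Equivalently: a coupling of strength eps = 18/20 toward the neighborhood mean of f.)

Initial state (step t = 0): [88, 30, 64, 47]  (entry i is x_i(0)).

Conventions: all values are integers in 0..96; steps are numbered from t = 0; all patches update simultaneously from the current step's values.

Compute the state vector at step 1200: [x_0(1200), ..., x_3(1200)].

Answer: [54, 83, 54, 83]
Key observation: The state at step 17, [35, 81, 35, 81], reappears at step 23: the system is in a cycle of period 6 from step 17 on.  Therefore the state at step 1200 equals the state at step 17 + ((1200 - 17) mod 6) = 18, which is [54, 83, 54, 83].

Derivation:
t=0: [88, 30, 64, 47]
t=1: [70, 41, 63, 37]
t=2: [69, 16, 67, 17]
t=3: [46, 15, 45, 15]
t=4: [45, 54, 46, 54]
t=5: [32, 52, 32, 52]
t=6: [42, 90, 42, 90]
t=7: [76, 67, 76, 67]
t=8: [11, 33, 11, 33]
t=9: [87, 39, 87, 39]
t=10: [74, 69, 74, 69]
t=11: [16, 28, 16, 28]
t=12: [80, 51, 80, 51]
t=13: [39, 47, 39, 47]
t=14: [53, 72, 53, 72]
t=15: [24, 32, 24, 32]
t=16: [93, 74, 93, 74]
t=17: [35, 81, 35, 81]
t=18: [54, 83, 54, 83]
t=19: [54, 32, 54, 32]
t=20: [89, 36, 89, 36]
t=21: [83, 75, 83, 75]
t=22: [35, 54, 35, 54]
t=23: [35, 81, 35, 81]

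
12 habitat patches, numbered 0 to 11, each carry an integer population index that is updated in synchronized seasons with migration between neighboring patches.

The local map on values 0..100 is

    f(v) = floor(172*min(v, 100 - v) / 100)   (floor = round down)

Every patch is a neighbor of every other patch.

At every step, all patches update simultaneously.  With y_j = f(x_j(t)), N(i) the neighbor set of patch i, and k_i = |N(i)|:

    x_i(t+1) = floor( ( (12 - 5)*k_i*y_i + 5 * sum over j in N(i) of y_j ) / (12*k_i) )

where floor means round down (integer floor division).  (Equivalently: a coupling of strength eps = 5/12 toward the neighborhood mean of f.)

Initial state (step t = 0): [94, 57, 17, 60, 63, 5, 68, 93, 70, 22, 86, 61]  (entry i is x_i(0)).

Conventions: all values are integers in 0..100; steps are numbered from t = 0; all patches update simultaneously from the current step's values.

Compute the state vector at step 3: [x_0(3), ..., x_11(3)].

Simulating step by step:
t=0: [94, 57, 17, 60, 63, 5, 68, 93, 70, 22, 86, 61]
t=1: [24, 58, 34, 55, 53, 23, 48, 25, 46, 39, 31, 55]
t=2: [51, 68, 60, 71, 72, 50, 73, 52, 72, 65, 58, 71]
t=3: [74, 58, 65, 55, 54, 75, 53, 73, 54, 61, 67, 55]

Answer: [74, 58, 65, 55, 54, 75, 53, 73, 54, 61, 67, 55]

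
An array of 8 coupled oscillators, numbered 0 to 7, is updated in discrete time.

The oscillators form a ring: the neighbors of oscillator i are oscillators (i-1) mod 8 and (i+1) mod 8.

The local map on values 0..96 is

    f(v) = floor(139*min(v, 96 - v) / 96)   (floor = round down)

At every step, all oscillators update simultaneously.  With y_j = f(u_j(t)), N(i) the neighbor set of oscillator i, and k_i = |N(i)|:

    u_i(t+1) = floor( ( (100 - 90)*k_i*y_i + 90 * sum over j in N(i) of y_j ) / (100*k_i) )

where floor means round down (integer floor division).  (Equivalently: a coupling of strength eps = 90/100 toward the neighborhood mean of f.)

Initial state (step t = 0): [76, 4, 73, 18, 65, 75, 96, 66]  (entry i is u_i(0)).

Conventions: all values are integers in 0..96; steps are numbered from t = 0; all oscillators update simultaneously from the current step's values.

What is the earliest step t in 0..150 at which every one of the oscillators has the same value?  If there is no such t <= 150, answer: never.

Answer: 26
Key observation: Synchronization is absorbing here: once all oscillators are equal they stay equal, and step 26 is the first all-equal step.

Derivation:
t=0: [76, 4, 73, 18, 65, 75, 96, 66]  (not all equal)
t=1: [24, 27, 17, 37, 29, 22, 32, 16]  (not all equal)
t=2: [31, 30, 43, 34, 41, 42, 28, 38]  (not all equal)
t=3: [48, 52, 47, 59, 54, 50, 55, 43]  (not all equal)
t=4: [63, 67, 59, 62, 59, 60, 63, 63]  (not all equal)
t=5: [44, 49, 45, 52, 50, 50, 49, 47]  (not all equal)
t=6: [67, 64, 65, 65, 64, 66, 67, 65]  (not all equal)
t=7: [44, 42, 44, 44, 43, 43, 43, 41]  (not all equal)
t=8: [59, 62, 61, 62, 62, 62, 60, 62]  (not all equal)
t=9: [49, 51, 49, 49, 49, 50, 49, 52]  (not all equal)
t=10: [64, 67, 66, 68, 67, 67, 64, 67]  (not all equal)
t=11: [41, 44, 40, 41, 40, 43, 41, 45]  (not all equal)
t=12: [63, 58, 60, 57, 60, 58, 63, 59]  (not all equal)
t=13: [53, 50, 55, 52, 55, 50, 53, 47]  (not all equal)
t=14: [66, 61, 63, 59, 63, 61, 66, 62]  (not all equal)
t=15: [48, 45, 51, 47, 51, 45, 48, 43]  (not all equal)
t=16: [64, 66, 66, 65, 66, 66, 64, 68]  (not all equal)
t=17: [41, 44, 43, 43, 43, 44, 41, 45]  (not all equal)
t=18: [63, 60, 62, 62, 62, 60, 63, 59]  (not all equal)
t=19: [51, 48, 50, 49, 50, 48, 51, 47]  (not all equal)
t=20: [68, 65, 68, 66, 68, 65, 68, 65]  (not all equal)
t=21: [43, 40, 43, 40, 43, 40, 43, 40]  (not all equal)
t=22: [57, 61, 57, 61, 57, 61, 57, 61]  (not all equal)
t=23: [50, 55, 50, 55, 50, 55, 50, 55]  (not all equal)
t=24: [59, 65, 59, 65, 59, 65, 59, 65]  (not all equal)
t=25: [44, 52, 44, 52, 44, 52, 44, 52]  (not all equal)
t=26: [63, 63, 63, 63, 63, 63, 63, 63]  (all equal)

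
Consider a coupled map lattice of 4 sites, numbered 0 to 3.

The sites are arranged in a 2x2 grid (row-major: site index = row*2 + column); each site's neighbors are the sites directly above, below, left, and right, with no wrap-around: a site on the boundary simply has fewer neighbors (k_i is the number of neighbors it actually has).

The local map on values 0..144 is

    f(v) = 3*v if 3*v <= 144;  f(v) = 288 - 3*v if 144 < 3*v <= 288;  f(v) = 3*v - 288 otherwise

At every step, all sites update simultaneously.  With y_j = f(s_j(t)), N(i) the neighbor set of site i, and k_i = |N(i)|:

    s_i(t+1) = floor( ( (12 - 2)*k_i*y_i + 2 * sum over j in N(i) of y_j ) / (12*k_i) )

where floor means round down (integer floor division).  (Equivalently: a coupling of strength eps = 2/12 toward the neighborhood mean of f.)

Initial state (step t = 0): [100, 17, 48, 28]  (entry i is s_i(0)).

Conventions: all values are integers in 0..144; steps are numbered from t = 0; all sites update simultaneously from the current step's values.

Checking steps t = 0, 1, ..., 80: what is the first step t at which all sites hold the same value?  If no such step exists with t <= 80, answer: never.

Answer: 29
Key observation: Synchronization is absorbing here: once all sites are equal they stay equal, and step 29 is the first all-equal step.

Derivation:
t=0: [100, 17, 48, 28]  (not all equal)
t=1: [26, 50, 128, 86]  (not all equal)
t=2: [84, 124, 89, 44]  (not all equal)
t=3: [38, 84, 31, 118]  (not all equal)
t=4: [105, 45, 92, 65]  (not all equal)
t=5: [34, 122, 20, 89]  (not all equal)
t=6: [96, 75, 60, 29]  (not all equal)
t=7: [14, 59, 97, 86]  (not all equal)
t=8: [44, 98, 8, 34]  (not all equal)
t=9: [112, 24, 39, 87]  (not all equal)
t=10: [55, 66, 103, 38]  (not all equal)
t=11: [111, 94, 37, 104]  (not all equal)
t=12: [47, 10, 98, 29]  (not all equal)
t=13: [120, 44, 24, 75]  (not all equal)
t=14: [77, 121, 71, 69]  (not all equal)
t=15: [60, 74, 74, 80]  (not all equal)
t=16: [101, 68, 68, 51]  (not all equal)
t=17: [26, 82, 82, 126]  (not all equal)
t=18: [72, 49, 49, 82]  (not all equal)
t=19: [83, 127, 127, 58]  (not all equal)
t=20: [48, 90, 90, 110]  (not all equal)
t=21: [123, 30, 30, 38]  (not all equal)
t=22: [82, 91, 91, 110]  (not all equal)
t=23: [37, 19, 19, 37]  (not all equal)
t=24: [102, 66, 66, 102]  (not all equal)
t=25: [30, 78, 78, 30]  (not all equal)
t=26: [84, 60, 60, 84]  (not all equal)
t=27: [48, 96, 96, 48]  (not all equal)
t=28: [120, 24, 24, 120]  (not all equal)
t=29: [72, 72, 72, 72]  (all equal)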